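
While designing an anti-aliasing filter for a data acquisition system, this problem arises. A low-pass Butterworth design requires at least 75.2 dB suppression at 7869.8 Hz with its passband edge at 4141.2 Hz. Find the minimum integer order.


Butterworth filter order formula:
n = log10(10^(A/10) - 1) / (2 * log10(f_stop/f_pass))
10^(75.2/10) - 1 = 33113111.1483
f_stop/f_pass = 7869.8 / 4141.2 = 1.9004
n = 13.4846 -> ceil = 14

14


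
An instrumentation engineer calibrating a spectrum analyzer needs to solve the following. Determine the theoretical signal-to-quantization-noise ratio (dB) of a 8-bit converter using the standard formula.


Theoretical SNR for a full-scale sinusoid:
SNR = 6.02 * N + 1.76
    = 6.02 * 8 + 1.76
    = 48.16 + 1.76
    = 49.92 dB

49.92 dB


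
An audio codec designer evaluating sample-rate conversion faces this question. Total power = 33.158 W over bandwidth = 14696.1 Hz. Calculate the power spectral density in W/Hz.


Power spectral density:
PSD = P / BW
    = 33.158 / 14696.1
    = 0.00225624 W/Hz

0.00225624 W/Hz


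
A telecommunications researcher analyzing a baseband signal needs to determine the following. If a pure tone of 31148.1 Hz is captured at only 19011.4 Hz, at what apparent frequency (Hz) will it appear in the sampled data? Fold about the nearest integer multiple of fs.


Compute the nearest integer multiple of fs to the signal:
n = round(31148.1 / 19011.4) = 2
f_alias = |31148.1 - 2 * 19011.4|
        = |31148.1 - 38022.8|
        = 6874.7 Hz

6874.7


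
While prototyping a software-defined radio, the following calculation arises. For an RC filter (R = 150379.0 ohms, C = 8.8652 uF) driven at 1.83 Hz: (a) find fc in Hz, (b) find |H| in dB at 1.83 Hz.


Step 1 — cutoff frequency:
fc = 1 / (2*pi*R*C)
C = 8.8652 uF = 8.8652e-06 F
fc = 1 / (2*pi*150379.0*8.8652e-06)
   = 0.119384 Hz

Step 2 — magnitude at f = 1.83 Hz:
|H(f)| = 1 / sqrt(1 + (f/fc)^2)
f/fc = 1.83 / 0.119384 = 15.328687
|H| = 1 / sqrt(1 + 234.968645) = 0.0650988
|H|_dB = 20*log10(0.0650988) = -23.73 dB

fc = 0.119384 Hz; |H(1.83 Hz)| = -23.73 dB


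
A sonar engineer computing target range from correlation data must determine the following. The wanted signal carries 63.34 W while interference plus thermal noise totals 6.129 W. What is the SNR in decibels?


SNR in decibels:
SNR = 10 * log10(Ps / Pn)
    = 10 * log10(63.34 / 6.129)
    = 10 * log10(10.3345)
    = 10 * 1.0143
    = 10.14 dB

10.14 dB


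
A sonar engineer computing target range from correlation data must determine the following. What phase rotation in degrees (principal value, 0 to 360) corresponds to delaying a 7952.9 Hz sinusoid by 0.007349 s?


Phase shift from frequency and time delay:
phi = 360 * f * t_delay
    = 360 * 7952.9 * 0.007349
    = 21040.51 degrees
    mod 360 = 160.51 degrees

160.51 degrees


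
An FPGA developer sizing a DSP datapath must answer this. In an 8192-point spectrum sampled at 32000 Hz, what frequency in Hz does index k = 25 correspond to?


Frequency of DFT bin k:
f_k = k * fs / N
    = 25 * 32000 / 8192
    = 800000 / 8192
    = 97.656 Hz

97.656 Hz


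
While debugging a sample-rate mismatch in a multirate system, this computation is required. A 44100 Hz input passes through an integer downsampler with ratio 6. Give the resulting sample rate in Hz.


Decimation reduces the sample rate:
fs_out = fs_in / M
       = 44100 / 6
       = 7350.0 Hz

7350.0 Hz


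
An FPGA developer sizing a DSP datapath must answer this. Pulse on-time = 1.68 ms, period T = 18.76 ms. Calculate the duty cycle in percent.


Duty cycle as a percentage:
DC = (t_on / T) * 100
   = (1.68 / 18.76) * 100
   = 0.089552 * 100
   = 8.96 %

8.96 %


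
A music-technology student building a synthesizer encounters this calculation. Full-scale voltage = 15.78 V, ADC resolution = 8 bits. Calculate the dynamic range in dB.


Dynamic range from full-scale to LSB:
V_min = V_max / 2^bits = 15.78 / 2^8
DR = 20 * log10(V_max / V_min)
   = 20 * log10(2^8)
   = 20 * 8 * log10(2)
   = 48.16 dB

48.16 dB


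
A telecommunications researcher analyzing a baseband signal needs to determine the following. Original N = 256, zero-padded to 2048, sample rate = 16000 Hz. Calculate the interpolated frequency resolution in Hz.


Frequency resolution after zero-padding:
N_padded = 256 * 8 = 2048
df = fs / N_padded
   = 16000 / 2048
   = 7.8125 Hz

7.8125 Hz


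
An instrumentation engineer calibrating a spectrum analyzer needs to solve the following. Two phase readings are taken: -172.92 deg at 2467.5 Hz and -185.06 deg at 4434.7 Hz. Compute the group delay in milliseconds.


Group delay from phase difference:
tau = -d(phi)/d(omega)
d(phi) = -12.14 deg = -0.211883 rad
d(omega) = 2*pi*(4434.7 - 2467.5) = 12360.2821 rad/s
tau = -(-0.211883) / 12360.2821
    = 0.0171 ms

0.0171 ms


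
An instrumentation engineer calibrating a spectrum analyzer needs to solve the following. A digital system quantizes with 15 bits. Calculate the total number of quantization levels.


Number of quantization levels = 2^N
= 2^15
= 32768

32768


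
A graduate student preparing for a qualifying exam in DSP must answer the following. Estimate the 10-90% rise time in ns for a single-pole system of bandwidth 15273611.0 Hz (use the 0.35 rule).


Rise time from bandwidth relationship:
tr = 0.35 / BW
   = 0.35 / 15273611.0
   = 2.291534071e-08 s
   = 22.9153 ns

22.9153 ns


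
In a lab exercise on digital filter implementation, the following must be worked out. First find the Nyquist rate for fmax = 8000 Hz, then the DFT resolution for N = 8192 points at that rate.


Step 1 — Nyquist sampling rate:
fs = 2 * fmax = 2 * 8000 = 16000 Hz

Step 2 — DFT bin spacing:
df = fs / N = 16000 / 8192 = 1.9531 Hz

1.9531 Hz


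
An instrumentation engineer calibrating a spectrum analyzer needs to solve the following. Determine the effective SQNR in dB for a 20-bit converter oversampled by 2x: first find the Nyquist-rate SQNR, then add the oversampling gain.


Step 1 — baseline SQNR at Nyquist:
SQNR_base = 6.02*N + 1.76
          = 6.02*20 + 1.76
          = 122.16 dB

Step 2 — oversampling processing gain:
G = 10*log10(OSR) = 10*log10(2) = 3.01 dB

Step 3 — total:
SQNR_total = 122.16 + 3.01 = 125.17 dB

Base SQNR = 122.16 dB; oversampled SQNR = 125.17 dB


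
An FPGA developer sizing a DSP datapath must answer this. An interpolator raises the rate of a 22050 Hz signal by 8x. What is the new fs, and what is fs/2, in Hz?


Step 1 — output sample rate after interpolation by L:
fs_out = L * fs_in = 8 * 22050 = 176400 Hz

Step 2 — Nyquist frequency of the output stream:
f_Nyq = fs_out / 2 = 176400 / 2 = 88200.0 Hz

fs_out = 176400 Hz; f_Nyquist = 88200.0 Hz


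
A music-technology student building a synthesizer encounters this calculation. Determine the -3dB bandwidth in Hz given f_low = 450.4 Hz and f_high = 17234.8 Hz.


Bandwidth is the difference of -3dB frequencies:
BW = f_high - f_low
   = 17234.8 - 450.4
   = 16784.4 Hz

16784.4 Hz


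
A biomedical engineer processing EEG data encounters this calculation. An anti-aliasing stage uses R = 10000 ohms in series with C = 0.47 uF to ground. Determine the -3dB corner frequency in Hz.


Cutoff frequency of a first-order RC filter:
fc = 1 / (2 * pi * R * C)
C = 0.47 uF = 4.7e-07 F
fc = 1 / (2 * pi * 10000 * 4.7e-07)
   = 1 / 0.029530970943744
   = 33.862754 Hz

33.862754 Hz


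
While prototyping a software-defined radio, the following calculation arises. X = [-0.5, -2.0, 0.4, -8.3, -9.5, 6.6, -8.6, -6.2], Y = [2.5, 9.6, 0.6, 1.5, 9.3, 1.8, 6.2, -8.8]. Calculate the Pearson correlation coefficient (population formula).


Pearson correlation coefficient (population):
r = cov(X,Y) / (std(X) * std(Y))
Mean X = -3.5125, Mean Y = 2.8375
Cov(X,Y) = -3.519531
Std(X) = 5.253674, Std(Y) = 5.502485
r = -0.1217

-0.1217


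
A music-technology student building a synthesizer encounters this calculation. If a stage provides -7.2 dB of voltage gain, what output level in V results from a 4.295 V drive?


Output voltage from dB gain:
V_out = V_in * 10^(gain_dB / 20)
      = 4.295 * 10^(-7.2 / 20)
      = 4.295 * 0.436516
      = 1.8748 V

1.8748 V


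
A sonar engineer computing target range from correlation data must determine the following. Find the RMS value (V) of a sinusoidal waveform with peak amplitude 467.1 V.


RMS voltage for a sinusoidal waveform:
V_rms = V_peak / sqrt(2)
      = 467.1 / 1.414214
      = 330.29 V

330.29 V


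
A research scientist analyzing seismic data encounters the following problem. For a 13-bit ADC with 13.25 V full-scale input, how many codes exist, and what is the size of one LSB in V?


Step 1 — number of quantization levels:
L = 2^N = 2^13 = 8192

Step 2 — LSB step size:
delta = Vfs / L
      = 13.25 / 8192
      = 0.00161743 V

Levels = 8192; step size = 0.00161743 V


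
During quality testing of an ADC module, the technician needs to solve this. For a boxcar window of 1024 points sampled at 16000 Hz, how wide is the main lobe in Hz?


Main lobe width for a rectangular window:
Width = 2 * fs / N
      = 2 * 16000 / 1024
      = 32000 / 1024
      = 31.25 Hz

31.25 Hz


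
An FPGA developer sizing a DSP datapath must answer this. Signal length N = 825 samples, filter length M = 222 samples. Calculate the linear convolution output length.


Linear convolution output length:
L = N + M - 1
  = 825 + 222 - 1
  = 1046 samples

1046


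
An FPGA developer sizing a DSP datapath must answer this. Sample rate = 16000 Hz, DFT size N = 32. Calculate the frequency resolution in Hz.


DFT frequency resolution:
df = fs / N
   = 16000 / 32
   = 500.0 Hz

500.0 Hz


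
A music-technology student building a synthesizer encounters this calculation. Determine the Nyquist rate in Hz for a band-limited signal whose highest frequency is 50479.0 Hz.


The Nyquist rate is twice the maximum frequency component.
fs_min = 2 * fmax
      = 2 * 50479.0
      = 100958.0 Hz

100958.0


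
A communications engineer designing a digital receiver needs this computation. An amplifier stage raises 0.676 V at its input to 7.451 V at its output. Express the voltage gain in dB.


Voltage gain in dB:
G = 20 * log10(Vout / Vin)
  = 20 * log10(7.451 / 0.676)
  = 20 * log10(11.022189)
  = 20 * 1.042268
  = 20.85 dB

20.85 dB


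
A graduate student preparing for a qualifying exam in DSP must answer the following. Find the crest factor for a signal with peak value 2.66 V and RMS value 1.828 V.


Crest factor is the ratio of peak to RMS:
CF = V_peak / V_rms
   = 2.66 / 1.828
   = 1.4551

1.4551


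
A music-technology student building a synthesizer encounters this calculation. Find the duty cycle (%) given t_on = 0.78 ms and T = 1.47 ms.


Duty cycle as a percentage:
DC = (t_on / T) * 100
   = (0.78 / 1.47) * 100
   = 0.530612 * 100
   = 53.06 %

53.06 %


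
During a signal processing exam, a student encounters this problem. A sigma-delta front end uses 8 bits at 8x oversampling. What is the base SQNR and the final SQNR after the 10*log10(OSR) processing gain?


Step 1 — baseline SQNR at Nyquist:
SQNR_base = 6.02*N + 1.76
          = 6.02*8 + 1.76
          = 49.92 dB

Step 2 — oversampling processing gain:
G = 10*log10(OSR) = 10*log10(8) = 9.03 dB

Step 3 — total:
SQNR_total = 49.92 + 9.03 = 58.95 dB

Base SQNR = 49.92 dB; oversampled SQNR = 58.95 dB


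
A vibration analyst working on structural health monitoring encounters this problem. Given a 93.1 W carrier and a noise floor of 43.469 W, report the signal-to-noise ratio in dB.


SNR in decibels:
SNR = 10 * log10(Ps / Pn)
    = 10 * log10(93.1 / 43.469)
    = 10 * log10(2.1418)
    = 10 * 0.3308
    = 3.31 dB

3.31 dB


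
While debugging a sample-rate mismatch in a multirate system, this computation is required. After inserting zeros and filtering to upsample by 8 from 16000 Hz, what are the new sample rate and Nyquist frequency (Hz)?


Step 1 — output sample rate after interpolation by L:
fs_out = L * fs_in = 8 * 16000 = 128000 Hz

Step 2 — Nyquist frequency of the output stream:
f_Nyq = fs_out / 2 = 128000 / 2 = 64000.0 Hz

fs_out = 128000 Hz; f_Nyquist = 64000.0 Hz


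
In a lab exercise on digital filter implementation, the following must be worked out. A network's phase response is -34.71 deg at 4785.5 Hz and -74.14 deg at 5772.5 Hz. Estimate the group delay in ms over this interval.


Group delay from phase difference:
tau = -d(phi)/d(omega)
d(phi) = -39.43 deg = -0.688183 rad
d(omega) = 2*pi*(5772.5 - 4785.5) = 6201.5039 rad/s
tau = -(-0.688183) / 6201.5039
    = 0.111 ms

0.111 ms


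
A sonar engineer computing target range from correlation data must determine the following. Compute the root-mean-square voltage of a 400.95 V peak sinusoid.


RMS voltage for a sinusoidal waveform:
V_rms = V_peak / sqrt(2)
      = 400.95 / 1.414214
      = 283.514 V

283.514 V


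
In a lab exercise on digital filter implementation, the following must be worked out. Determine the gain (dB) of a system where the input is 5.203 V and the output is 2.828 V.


Voltage gain in dB:
G = 20 * log10(Vout / Vin)
  = 20 * log10(2.828 / 5.203)
  = 20 * log10(0.543533)
  = 20 * -0.264774
  = -5.3 dB

-5.3 dB


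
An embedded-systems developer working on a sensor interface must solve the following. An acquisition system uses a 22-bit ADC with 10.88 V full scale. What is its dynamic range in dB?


Dynamic range from full-scale to LSB:
V_min = V_max / 2^bits = 10.88 / 2^22
DR = 20 * log10(V_max / V_min)
   = 20 * log10(2^22)
   = 20 * 22 * log10(2)
   = 132.45 dB

132.45 dB


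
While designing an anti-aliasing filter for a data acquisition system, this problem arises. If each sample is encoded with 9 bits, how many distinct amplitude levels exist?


Number of quantization levels = 2^N
= 2^9
= 512

512


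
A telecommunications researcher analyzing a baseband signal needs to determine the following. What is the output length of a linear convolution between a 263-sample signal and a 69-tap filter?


Linear convolution output length:
L = N + M - 1
  = 263 + 69 - 1
  = 331 samples

331


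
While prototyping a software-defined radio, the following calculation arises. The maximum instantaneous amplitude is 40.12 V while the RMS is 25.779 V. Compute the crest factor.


Crest factor is the ratio of peak to RMS:
CF = V_peak / V_rms
   = 40.12 / 25.779
   = 1.5563

1.5563


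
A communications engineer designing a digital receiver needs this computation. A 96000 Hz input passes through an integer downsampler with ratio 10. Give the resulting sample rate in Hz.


Decimation reduces the sample rate:
fs_out = fs_in / M
       = 96000 / 10
       = 9600.0 Hz

9600.0 Hz


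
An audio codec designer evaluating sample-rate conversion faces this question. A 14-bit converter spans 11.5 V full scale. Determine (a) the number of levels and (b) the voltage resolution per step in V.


Step 1 — number of quantization levels:
L = 2^N = 2^14 = 16384

Step 2 — LSB step size:
delta = Vfs / L
      = 11.5 / 16384
      = 0.0007019 V

Levels = 16384; step size = 0.0007019 V


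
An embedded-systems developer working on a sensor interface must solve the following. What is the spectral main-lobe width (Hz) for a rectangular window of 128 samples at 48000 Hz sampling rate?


Main lobe width for a rectangular window:
Width = 2 * fs / N
      = 2 * 48000 / 128
      = 96000 / 128
      = 750.0 Hz

750.0 Hz


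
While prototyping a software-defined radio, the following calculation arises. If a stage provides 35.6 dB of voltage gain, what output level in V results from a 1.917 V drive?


Output voltage from dB gain:
V_out = V_in * 10^(gain_dB / 20)
      = 1.917 * 10^(35.6 / 20)
      = 1.917 * 60.255959
      = 115.5107 V

115.5107 V


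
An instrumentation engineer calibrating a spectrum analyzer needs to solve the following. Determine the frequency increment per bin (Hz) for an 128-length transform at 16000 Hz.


DFT frequency resolution:
df = fs / N
   = 16000 / 128
   = 125.0 Hz

125.0 Hz


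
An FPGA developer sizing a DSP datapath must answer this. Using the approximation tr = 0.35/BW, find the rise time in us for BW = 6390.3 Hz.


Rise time from bandwidth relationship:
tr = 0.35 / BW
   = 0.35 / 6390.3
   = 5.477051156e-05 s
   = 54.7705 us

54.7705 us


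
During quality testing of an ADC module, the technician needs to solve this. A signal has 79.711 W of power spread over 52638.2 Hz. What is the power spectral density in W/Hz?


Power spectral density:
PSD = P / BW
    = 79.711 / 52638.2
    = 0.00151432 W/Hz

0.00151432 W/Hz


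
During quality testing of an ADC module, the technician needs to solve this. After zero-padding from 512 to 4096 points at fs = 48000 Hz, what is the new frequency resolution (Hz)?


Frequency resolution after zero-padding:
N_padded = 512 * 8 = 4096
df = fs / N_padded
   = 48000 / 4096
   = 11.7188 Hz

11.7188 Hz


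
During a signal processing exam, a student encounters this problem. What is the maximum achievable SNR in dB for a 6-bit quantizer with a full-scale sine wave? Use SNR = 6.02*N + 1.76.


Theoretical SNR for a full-scale sinusoid:
SNR = 6.02 * N + 1.76
    = 6.02 * 6 + 1.76
    = 36.12 + 1.76
    = 37.88 dB

37.88 dB


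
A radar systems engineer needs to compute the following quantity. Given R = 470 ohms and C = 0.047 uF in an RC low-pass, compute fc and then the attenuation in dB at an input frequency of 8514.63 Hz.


Step 1 — cutoff frequency:
fc = 1 / (2*pi*R*C)
C = 0.047 uF = 4.7e-08 F
fc = 1 / (2*pi*470*4.7e-08)
   = 7204.841 Hz

Step 2 — magnitude at f = 8514.63 Hz:
|H(f)| = 1 / sqrt(1 + (f/fc)^2)
f/fc = 8514.63 / 7204.841 = 1.181793
|H| = 1 / sqrt(1 + 1.396635) = 0.6459502
|H|_dB = 20*log10(0.6459502) = -3.8 dB

fc = 7204.841 Hz; |H(8514.63 Hz)| = -3.8 dB


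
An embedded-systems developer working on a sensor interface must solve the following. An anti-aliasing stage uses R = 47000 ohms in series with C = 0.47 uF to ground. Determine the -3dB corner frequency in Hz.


Cutoff frequency of a first-order RC filter:
fc = 1 / (2 * pi * R * C)
C = 0.47 uF = 4.7e-07 F
fc = 1 / (2 * pi * 47000 * 4.7e-07)
   = 1 / 0.1387955634356
   = 7.204841 Hz

7.204841 Hz


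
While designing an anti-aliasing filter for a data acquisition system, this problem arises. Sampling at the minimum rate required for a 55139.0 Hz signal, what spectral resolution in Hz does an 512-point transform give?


Step 1 — Nyquist sampling rate:
fs = 2 * fmax = 2 * 55139.0 = 110278.0 Hz

Step 2 — DFT bin spacing:
df = fs / N = 110278.0 / 512 = 215.3867 Hz

215.3867 Hz


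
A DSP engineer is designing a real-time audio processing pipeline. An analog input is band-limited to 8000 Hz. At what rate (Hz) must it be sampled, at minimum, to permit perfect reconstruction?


The Nyquist rate is twice the maximum frequency component.
fs_min = 2 * fmax
      = 2 * 8000
      = 16000 Hz

16000


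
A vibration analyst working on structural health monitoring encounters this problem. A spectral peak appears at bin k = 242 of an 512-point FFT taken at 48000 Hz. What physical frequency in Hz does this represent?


Frequency of DFT bin k:
f_k = k * fs / N
    = 242 * 48000 / 512
    = 11616000 / 512
    = 22687.5 Hz

22687.5 Hz


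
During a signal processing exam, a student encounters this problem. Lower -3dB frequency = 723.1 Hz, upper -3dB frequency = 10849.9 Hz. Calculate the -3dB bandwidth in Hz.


Bandwidth is the difference of -3dB frequencies:
BW = f_high - f_low
   = 10849.9 - 723.1
   = 10126.8 Hz

10126.8 Hz


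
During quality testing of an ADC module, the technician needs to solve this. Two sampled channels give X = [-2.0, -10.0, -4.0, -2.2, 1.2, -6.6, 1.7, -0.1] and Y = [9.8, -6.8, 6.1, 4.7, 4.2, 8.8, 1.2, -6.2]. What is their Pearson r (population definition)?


Pearson correlation coefficient (population):
r = cov(X,Y) / (std(X) * std(Y))
Mean X = -2.75, Mean Y = 2.725
Cov(X,Y) = 2.90375
Std(X) = 3.745664, Std(Y) = 5.885735
r = 0.1317

0.1317


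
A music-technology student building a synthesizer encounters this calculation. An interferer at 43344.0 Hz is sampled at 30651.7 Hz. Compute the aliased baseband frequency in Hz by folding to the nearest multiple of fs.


Compute the nearest integer multiple of fs to the signal:
n = round(43344.0 / 30651.7) = 1
f_alias = |43344.0 - 1 * 30651.7|
        = |43344.0 - 30651.7|
        = 12692.3 Hz

12692.3


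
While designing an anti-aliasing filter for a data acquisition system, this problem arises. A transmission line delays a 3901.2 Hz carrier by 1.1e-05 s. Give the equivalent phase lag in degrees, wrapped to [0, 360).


Phase shift from frequency and time delay:
phi = 360 * f * t_delay
    = 360 * 3901.2 * 1.1e-05
    = 15.45 degrees
    mod 360 = 15.45 degrees

15.45 degrees


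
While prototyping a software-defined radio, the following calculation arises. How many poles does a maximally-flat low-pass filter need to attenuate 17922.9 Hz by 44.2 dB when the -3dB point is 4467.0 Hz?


Butterworth filter order formula:
n = log10(10^(A/10) - 1) / (2 * log10(f_stop/f_pass))
10^(44.2/10) - 1 = 26301.6799
f_stop/f_pass = 17922.9 / 4467.0 = 4.0123
n = 3.6626 -> ceil = 4

4


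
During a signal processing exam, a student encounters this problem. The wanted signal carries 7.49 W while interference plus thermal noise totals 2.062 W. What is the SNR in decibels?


SNR in decibels:
SNR = 10 * log10(Ps / Pn)
    = 10 * log10(7.49 / 2.062)
    = 10 * log10(3.6324)
    = 10 * 0.5602
    = 5.6 dB

5.6 dB


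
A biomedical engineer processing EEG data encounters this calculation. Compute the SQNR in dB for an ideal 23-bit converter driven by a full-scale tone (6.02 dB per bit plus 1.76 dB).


Theoretical SNR for a full-scale sinusoid:
SNR = 6.02 * N + 1.76
    = 6.02 * 23 + 1.76
    = 138.46 + 1.76
    = 140.22 dB

140.22 dB


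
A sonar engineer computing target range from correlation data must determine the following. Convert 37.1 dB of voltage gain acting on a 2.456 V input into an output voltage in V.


Output voltage from dB gain:
V_out = V_in * 10^(gain_dB / 20)
      = 2.456 * 10^(37.1 / 20)
      = 2.456 * 71.614341
      = 175.8848 V

175.8848 V


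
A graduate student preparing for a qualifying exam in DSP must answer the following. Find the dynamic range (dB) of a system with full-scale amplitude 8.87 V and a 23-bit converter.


Dynamic range from full-scale to LSB:
V_min = V_max / 2^bits = 8.87 / 2^23
DR = 20 * log10(V_max / V_min)
   = 20 * log10(2^23)
   = 20 * 23 * log10(2)
   = 138.47 dB

138.47 dB


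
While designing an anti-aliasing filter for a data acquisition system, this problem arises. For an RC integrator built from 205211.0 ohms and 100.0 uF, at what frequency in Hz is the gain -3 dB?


Cutoff frequency of a first-order RC filter:
fc = 1 / (2 * pi * R * C)
C = 100.0 uF = 0.0001 F
fc = 1 / (2 * pi * 205211.0 * 0.0001)
   = 1 / 128.93787400716
   = 0.007756 Hz

0.007756 Hz


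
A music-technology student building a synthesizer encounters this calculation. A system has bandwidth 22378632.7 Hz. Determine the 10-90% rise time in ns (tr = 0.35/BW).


Rise time from bandwidth relationship:
tr = 0.35 / BW
   = 0.35 / 22378632.7
   = 1.563991888e-08 s
   = 15.6399 ns

15.6399 ns


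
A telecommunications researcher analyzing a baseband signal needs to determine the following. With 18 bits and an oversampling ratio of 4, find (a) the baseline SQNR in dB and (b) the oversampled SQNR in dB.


Step 1 — baseline SQNR at Nyquist:
SQNR_base = 6.02*N + 1.76
          = 6.02*18 + 1.76
          = 110.12 dB

Step 2 — oversampling processing gain:
G = 10*log10(OSR) = 10*log10(4) = 6.02 dB

Step 3 — total:
SQNR_total = 110.12 + 6.02 = 116.14 dB

Base SQNR = 110.12 dB; oversampled SQNR = 116.14 dB


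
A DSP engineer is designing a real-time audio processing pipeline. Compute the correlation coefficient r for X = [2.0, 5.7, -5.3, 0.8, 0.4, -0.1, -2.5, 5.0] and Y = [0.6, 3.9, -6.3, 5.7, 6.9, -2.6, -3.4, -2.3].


Pearson correlation coefficient (population):
r = cov(X,Y) / (std(X) * std(Y))
Mean X = 0.75, Mean Y = 0.3125
Cov(X,Y) = 7.440625
Std(X) = 3.393744, Std(Y) = 4.446751
r = 0.493

0.493


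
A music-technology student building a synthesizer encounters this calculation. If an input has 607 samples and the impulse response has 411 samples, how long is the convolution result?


Linear convolution output length:
L = N + M - 1
  = 607 + 411 - 1
  = 1017 samples

1017


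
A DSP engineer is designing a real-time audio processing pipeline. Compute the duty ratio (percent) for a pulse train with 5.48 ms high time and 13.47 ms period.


Duty cycle as a percentage:
DC = (t_on / T) * 100
   = (5.48 / 13.47) * 100
   = 0.40683 * 100
   = 40.68 %

40.68 %


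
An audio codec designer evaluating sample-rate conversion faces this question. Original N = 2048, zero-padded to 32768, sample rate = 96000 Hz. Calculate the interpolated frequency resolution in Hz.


Frequency resolution after zero-padding:
N_padded = 2048 * 16 = 32768
df = fs / N_padded
   = 96000 / 32768
   = 2.9297 Hz

2.9297 Hz


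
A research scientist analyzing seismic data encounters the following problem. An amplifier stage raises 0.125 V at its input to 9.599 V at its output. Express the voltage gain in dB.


Voltage gain in dB:
G = 20 * log10(Vout / Vin)
  = 20 * log10(9.599 / 0.125)
  = 20 * log10(76.792)
  = 20 * 1.885316
  = 37.71 dB

37.71 dB


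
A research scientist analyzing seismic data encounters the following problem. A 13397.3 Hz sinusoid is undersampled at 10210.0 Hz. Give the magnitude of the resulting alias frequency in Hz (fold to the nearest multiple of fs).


Compute the nearest integer multiple of fs to the signal:
n = round(13397.3 / 10210.0) = 1
f_alias = |13397.3 - 1 * 10210.0|
        = |13397.3 - 10210.0|
        = 3187.3 Hz

3187.3


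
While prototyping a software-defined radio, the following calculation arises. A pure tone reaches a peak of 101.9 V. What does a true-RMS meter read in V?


RMS voltage for a sinusoidal waveform:
V_rms = V_peak / sqrt(2)
      = 101.9 / 1.414214
      = 72.054 V

72.054 V


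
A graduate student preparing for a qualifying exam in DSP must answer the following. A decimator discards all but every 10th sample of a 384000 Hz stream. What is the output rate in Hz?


Decimation reduces the sample rate:
fs_out = fs_in / M
       = 384000 / 10
       = 38400.0 Hz

38400.0 Hz


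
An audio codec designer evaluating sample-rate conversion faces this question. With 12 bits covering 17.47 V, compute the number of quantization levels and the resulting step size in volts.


Step 1 — number of quantization levels:
L = 2^N = 2^12 = 4096

Step 2 — LSB step size:
delta = Vfs / L
      = 17.47 / 4096
      = 0.00426514 V

Levels = 4096; step size = 0.00426514 V


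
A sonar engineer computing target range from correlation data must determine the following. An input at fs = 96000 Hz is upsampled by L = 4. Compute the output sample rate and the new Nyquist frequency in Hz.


Step 1 — output sample rate after interpolation by L:
fs_out = L * fs_in = 4 * 96000 = 384000 Hz

Step 2 — Nyquist frequency of the output stream:
f_Nyq = fs_out / 2 = 384000 / 2 = 192000.0 Hz

fs_out = 384000 Hz; f_Nyquist = 192000.0 Hz


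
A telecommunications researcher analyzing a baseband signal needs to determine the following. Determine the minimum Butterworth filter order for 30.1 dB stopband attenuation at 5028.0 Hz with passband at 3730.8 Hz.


Butterworth filter order formula:
n = log10(10^(A/10) - 1) / (2 * log10(f_stop/f_pass))
10^(30.1/10) - 1 = 1022.293
f_stop/f_pass = 5028.0 / 3730.8 = 1.3477
n = 11.6116 -> ceil = 12

12


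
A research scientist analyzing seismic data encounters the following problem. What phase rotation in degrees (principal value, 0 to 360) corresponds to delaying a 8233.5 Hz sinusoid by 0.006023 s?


Phase shift from frequency and time delay:
phi = 360 * f * t_delay
    = 360 * 8233.5 * 0.006023
    = 17852.53 degrees
    mod 360 = 212.53 degrees

212.53 degrees


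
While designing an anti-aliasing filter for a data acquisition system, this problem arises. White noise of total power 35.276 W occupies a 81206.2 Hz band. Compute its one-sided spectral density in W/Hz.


Power spectral density:
PSD = P / BW
    = 35.276 / 81206.2
    = 0.0004344 W/Hz

0.0004344 W/Hz


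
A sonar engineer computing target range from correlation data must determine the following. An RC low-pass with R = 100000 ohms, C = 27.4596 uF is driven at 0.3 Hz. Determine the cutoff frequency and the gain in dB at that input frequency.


Step 1 — cutoff frequency:
fc = 1 / (2*pi*R*C)
C = 27.4596 uF = 2.74596e-05 F
fc = 1 / (2*pi*100000*2.74596e-05)
   = 0.0579597 Hz

Step 2 — magnitude at f = 0.3 Hz:
|H(f)| = 1 / sqrt(1 + (f/fc)^2)
f/fc = 0.3 / 0.0579597 = 5.17601
|H| = 1 / sqrt(1 + 26.79108) = 0.1896912
|H|_dB = 20*log10(0.1896912) = -14.44 dB

fc = 0.0579597 Hz; |H(0.3 Hz)| = -14.44 dB


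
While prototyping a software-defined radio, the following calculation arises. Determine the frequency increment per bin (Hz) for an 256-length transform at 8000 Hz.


DFT frequency resolution:
df = fs / N
   = 8000 / 256
   = 31.25 Hz

31.25 Hz


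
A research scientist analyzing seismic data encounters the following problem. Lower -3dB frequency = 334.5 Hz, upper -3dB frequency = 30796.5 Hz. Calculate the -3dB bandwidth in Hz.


Bandwidth is the difference of -3dB frequencies:
BW = f_high - f_low
   = 30796.5 - 334.5
   = 30462.0 Hz

30462.0 Hz


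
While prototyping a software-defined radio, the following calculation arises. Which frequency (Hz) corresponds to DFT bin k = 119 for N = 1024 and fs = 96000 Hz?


Frequency of DFT bin k:
f_k = k * fs / N
    = 119 * 96000 / 1024
    = 11424000 / 1024
    = 11156.25 Hz

11156.25 Hz


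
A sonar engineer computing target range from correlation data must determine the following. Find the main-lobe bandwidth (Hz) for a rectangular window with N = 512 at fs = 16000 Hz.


Main lobe width for a rectangular window:
Width = 2 * fs / N
      = 2 * 16000 / 512
      = 32000 / 512
      = 62.5 Hz

62.5 Hz


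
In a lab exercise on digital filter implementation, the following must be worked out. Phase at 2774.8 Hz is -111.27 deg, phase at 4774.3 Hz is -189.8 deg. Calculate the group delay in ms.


Group delay from phase difference:
tau = -d(phi)/d(omega)
d(phi) = -78.53 deg = -1.370607 rad
d(omega) = 2*pi*(4774.3 - 2774.8) = 12563.229 rad/s
tau = -(-1.370607) / 12563.229
    = 0.1091 ms

0.1091 ms


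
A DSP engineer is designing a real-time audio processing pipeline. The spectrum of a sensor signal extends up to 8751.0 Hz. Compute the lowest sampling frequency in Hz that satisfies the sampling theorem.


The Nyquist rate is twice the maximum frequency component.
fs_min = 2 * fmax
      = 2 * 8751.0
      = 17502.0 Hz

17502.0


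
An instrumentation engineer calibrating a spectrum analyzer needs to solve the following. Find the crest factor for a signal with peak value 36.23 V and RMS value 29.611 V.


Crest factor is the ratio of peak to RMS:
CF = V_peak / V_rms
   = 36.23 / 29.611
   = 1.2235

1.2235


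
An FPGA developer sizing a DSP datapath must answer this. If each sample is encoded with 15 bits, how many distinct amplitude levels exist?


Number of quantization levels = 2^N
= 2^15
= 32768

32768


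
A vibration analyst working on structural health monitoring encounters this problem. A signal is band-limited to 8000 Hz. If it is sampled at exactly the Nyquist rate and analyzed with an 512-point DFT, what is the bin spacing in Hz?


Step 1 — Nyquist sampling rate:
fs = 2 * fmax = 2 * 8000 = 16000 Hz

Step 2 — DFT bin spacing:
df = fs / N = 16000 / 512 = 31.25 Hz

31.25 Hz


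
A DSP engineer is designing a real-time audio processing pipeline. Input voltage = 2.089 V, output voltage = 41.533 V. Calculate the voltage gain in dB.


Voltage gain in dB:
G = 20 * log10(Vout / Vin)
  = 20 * log10(41.533 / 2.089)
  = 20 * log10(19.881762)
  = 20 * 1.298455
  = 25.97 dB

25.97 dB


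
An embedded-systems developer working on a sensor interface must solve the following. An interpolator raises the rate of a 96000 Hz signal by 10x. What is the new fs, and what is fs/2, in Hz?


Step 1 — output sample rate after interpolation by L:
fs_out = L * fs_in = 10 * 96000 = 960000 Hz

Step 2 — Nyquist frequency of the output stream:
f_Nyq = fs_out / 2 = 960000 / 2 = 480000.0 Hz

fs_out = 960000 Hz; f_Nyquist = 480000.0 Hz


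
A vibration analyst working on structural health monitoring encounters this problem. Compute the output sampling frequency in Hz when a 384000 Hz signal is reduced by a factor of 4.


Decimation reduces the sample rate:
fs_out = fs_in / M
       = 384000 / 4
       = 96000.0 Hz

96000.0 Hz


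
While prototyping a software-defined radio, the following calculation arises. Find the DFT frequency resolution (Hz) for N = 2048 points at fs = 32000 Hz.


DFT frequency resolution:
df = fs / N
   = 32000 / 2048
   = 15.625 Hz

15.625 Hz


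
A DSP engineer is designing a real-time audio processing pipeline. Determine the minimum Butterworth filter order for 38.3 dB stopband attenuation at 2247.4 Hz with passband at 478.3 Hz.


Butterworth filter order formula:
n = log10(10^(A/10) - 1) / (2 * log10(f_stop/f_pass))
10^(38.3/10) - 1 = 6759.8298
f_stop/f_pass = 2247.4 / 478.3 = 4.6987
n = 2.8497 -> ceil = 3

3


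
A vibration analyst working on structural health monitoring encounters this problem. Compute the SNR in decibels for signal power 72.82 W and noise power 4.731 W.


SNR in decibels:
SNR = 10 * log10(Ps / Pn)
    = 10 * log10(72.82 / 4.731)
    = 10 * log10(15.3921)
    = 10 * 1.1873
    = 11.87 dB

11.87 dB


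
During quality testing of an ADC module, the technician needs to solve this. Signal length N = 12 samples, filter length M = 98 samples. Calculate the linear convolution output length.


Linear convolution output length:
L = N + M - 1
  = 12 + 98 - 1
  = 109 samples

109


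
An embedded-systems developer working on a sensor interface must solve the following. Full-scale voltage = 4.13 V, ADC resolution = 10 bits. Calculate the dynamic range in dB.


Dynamic range from full-scale to LSB:
V_min = V_max / 2^bits = 4.13 / 2^10
DR = 20 * log10(V_max / V_min)
   = 20 * log10(2^10)
   = 20 * 10 * log10(2)
   = 60.21 dB

60.21 dB


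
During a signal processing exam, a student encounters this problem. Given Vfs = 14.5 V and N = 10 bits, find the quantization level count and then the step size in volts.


Step 1 — number of quantization levels:
L = 2^N = 2^10 = 1024

Step 2 — LSB step size:
delta = Vfs / L
      = 14.5 / 1024
      = 0.01416016 V

Levels = 1024; step size = 0.01416016 V


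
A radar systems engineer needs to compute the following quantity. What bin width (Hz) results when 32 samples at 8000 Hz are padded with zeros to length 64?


Frequency resolution after zero-padding:
N_padded = 32 * 2 = 64
df = fs / N_padded
   = 8000 / 64
   = 125.0 Hz

125.0 Hz


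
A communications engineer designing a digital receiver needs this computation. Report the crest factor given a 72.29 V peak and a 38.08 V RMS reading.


Crest factor is the ratio of peak to RMS:
CF = V_peak / V_rms
   = 72.29 / 38.08
   = 1.8984

1.8984


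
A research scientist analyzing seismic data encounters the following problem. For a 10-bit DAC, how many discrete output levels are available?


Number of quantization levels = 2^N
= 2^10
= 1024

1024


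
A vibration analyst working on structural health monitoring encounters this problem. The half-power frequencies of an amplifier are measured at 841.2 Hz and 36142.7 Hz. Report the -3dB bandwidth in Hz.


Bandwidth is the difference of -3dB frequencies:
BW = f_high - f_low
   = 36142.7 - 841.2
   = 35301.5 Hz

35301.5 Hz


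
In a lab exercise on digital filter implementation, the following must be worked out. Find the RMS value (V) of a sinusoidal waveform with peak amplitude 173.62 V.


RMS voltage for a sinusoidal waveform:
V_rms = V_peak / sqrt(2)
      = 173.62 / 1.414214
      = 122.768 V

122.768 V


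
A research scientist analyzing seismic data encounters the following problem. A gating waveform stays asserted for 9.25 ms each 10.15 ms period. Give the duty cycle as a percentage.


Duty cycle as a percentage:
DC = (t_on / T) * 100
   = (9.25 / 10.15) * 100
   = 0.91133 * 100
   = 91.13 %

91.13 %


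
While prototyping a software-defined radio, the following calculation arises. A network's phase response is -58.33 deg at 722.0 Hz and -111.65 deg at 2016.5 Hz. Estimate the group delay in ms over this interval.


Group delay from phase difference:
tau = -d(phi)/d(omega)
d(phi) = -53.32 deg = -0.93061 rad
d(omega) = 2*pi*(2016.5 - 722.0) = 8133.5834 rad/s
tau = -(-0.93061) / 8133.5834
    = 0.1144 ms

0.1144 ms


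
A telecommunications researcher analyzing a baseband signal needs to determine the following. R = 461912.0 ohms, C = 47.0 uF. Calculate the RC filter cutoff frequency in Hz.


Cutoff frequency of a first-order RC filter:
fc = 1 / (2 * pi * R * C)
C = 47.0 uF = 4.7e-05 F
fc = 1 / (2 * pi * 461912.0 * 4.7e-05)
   = 1 / 136.40709850567
   = 0.007331 Hz

0.007331 Hz


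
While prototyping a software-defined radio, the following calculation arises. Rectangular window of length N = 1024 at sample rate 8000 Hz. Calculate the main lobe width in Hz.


Main lobe width for a rectangular window:
Width = 2 * fs / N
      = 2 * 8000 / 1024
      = 16000 / 1024
      = 15.625 Hz

15.625 Hz


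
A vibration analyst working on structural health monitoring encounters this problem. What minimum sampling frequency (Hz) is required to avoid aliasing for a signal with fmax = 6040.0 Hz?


The Nyquist rate is twice the maximum frequency component.
fs_min = 2 * fmax
      = 2 * 6040.0
      = 12080.0 Hz

12080.0


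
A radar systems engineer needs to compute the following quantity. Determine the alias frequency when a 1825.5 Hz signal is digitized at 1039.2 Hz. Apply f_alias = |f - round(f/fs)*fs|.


Compute the nearest integer multiple of fs to the signal:
n = round(1825.5 / 1039.2) = 2
f_alias = |1825.5 - 2 * 1039.2|
        = |1825.5 - 2078.4|
        = 252.9 Hz

252.9


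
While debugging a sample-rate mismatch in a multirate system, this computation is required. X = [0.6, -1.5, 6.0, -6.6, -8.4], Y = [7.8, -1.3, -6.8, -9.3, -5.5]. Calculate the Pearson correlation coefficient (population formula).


Pearson correlation coefficient (population):
r = cov(X,Y) / (std(X) * std(Y))
Mean X = -1.98, Mean Y = -3.02
Cov(X,Y) = 8.7024
Std(X) = 5.16, Std(Y) = 5.998466
r = 0.2812

0.2812


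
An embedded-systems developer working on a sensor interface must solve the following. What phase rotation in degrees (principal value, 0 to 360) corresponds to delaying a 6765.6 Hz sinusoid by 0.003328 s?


Phase shift from frequency and time delay:
phi = 360 * f * t_delay
    = 360 * 6765.6 * 0.003328
    = 8105.73 degrees
    mod 360 = 185.73 degrees

185.73 degrees


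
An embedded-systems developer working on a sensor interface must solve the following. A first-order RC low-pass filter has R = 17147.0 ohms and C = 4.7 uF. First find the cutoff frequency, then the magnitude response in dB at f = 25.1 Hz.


Step 1 — cutoff frequency:
fc = 1 / (2*pi*R*C)
C = 4.7 uF = 4.7e-06 F
fc = 1 / (2*pi*17147.0*4.7e-06)
   = 1.97485 Hz

Step 2 — magnitude at f = 25.1 Hz:
|H(f)| = 1 / sqrt(1 + (f/fc)^2)
f/fc = 25.1 / 1.97485 = 12.709826
|H| = 1 / sqrt(1 + 161.539677) = 0.0784369
|H|_dB = 20*log10(0.0784369) = -22.11 dB

fc = 1.97485 Hz; |H(25.1 Hz)| = -22.11 dB


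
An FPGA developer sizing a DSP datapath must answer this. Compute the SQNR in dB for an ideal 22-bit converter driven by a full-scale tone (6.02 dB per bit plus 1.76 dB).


Theoretical SNR for a full-scale sinusoid:
SNR = 6.02 * N + 1.76
    = 6.02 * 22 + 1.76
    = 132.44 + 1.76
    = 134.2 dB

134.2 dB
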